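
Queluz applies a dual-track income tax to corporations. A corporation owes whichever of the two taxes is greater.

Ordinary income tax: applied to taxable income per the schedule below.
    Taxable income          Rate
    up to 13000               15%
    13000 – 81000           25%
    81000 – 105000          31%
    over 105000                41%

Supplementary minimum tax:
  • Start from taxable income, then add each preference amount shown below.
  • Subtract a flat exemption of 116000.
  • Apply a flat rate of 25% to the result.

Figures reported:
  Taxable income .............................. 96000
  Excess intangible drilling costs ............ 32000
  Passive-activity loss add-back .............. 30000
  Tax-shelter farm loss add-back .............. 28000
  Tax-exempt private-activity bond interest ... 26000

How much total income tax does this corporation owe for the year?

24000

Supplementary minimum tax:
  Adjusted income: 96000 + 32000 + 30000 + 28000 + 26000 = 212000
  Less exemption 116000 → base 96000
  96000 × 25% = 24000

Ordinary income tax:
  13000 × 15% = 1950
  68000 × 25% = 17000
  15000 × 31% = 4650
  → 23600

24000 > 23600, so the supplementary minimum tax is the binding amount.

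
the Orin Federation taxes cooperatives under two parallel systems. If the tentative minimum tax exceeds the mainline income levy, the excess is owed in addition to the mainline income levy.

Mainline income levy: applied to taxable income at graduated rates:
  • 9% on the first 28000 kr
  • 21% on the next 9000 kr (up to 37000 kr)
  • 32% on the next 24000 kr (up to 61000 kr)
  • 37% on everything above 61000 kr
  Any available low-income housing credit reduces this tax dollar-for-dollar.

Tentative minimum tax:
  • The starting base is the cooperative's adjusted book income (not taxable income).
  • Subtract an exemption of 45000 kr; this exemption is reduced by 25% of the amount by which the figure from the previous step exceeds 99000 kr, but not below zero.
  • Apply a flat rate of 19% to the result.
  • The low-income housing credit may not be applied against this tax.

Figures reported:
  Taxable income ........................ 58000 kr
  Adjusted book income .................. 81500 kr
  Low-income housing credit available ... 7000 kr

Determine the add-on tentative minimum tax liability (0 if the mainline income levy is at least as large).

2805 kr

Tentative minimum tax:
  Base (adjusted book income): 81500 kr
  Exemption: 81500 kr ≤ 99000 kr, so full 45000 kr applies
  Base: 81500 kr − 45000 kr = 36500 kr
  36500 kr × 19% = 6935 kr

Mainline income levy:
  28000 kr × 9% = 2520 kr
  9000 kr × 21% = 1890 kr
  21000 kr × 32% = 6720 kr
  → 11130 kr
  Less low-income housing credit 7000 kr → 4130 kr

Excess of tentative minimum tax over mainline income levy: 6935 kr − 4130 kr = 2805 kr.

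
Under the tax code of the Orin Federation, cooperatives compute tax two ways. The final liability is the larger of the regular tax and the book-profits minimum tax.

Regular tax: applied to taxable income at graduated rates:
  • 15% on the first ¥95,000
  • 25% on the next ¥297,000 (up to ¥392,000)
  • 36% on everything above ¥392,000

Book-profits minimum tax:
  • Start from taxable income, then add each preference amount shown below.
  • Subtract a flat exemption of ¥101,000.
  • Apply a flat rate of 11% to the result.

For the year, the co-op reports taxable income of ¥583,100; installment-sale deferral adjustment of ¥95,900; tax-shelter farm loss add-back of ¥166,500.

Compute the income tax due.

¥157,296

Regular tax:
  ¥95,000 × 15% = ¥14,250
  ¥297,000 × 25% = ¥74,250
  ¥191,100 × 36% = ¥68,796
  → ¥157,296

Book-profits minimum tax:
  Adjusted income: ¥583,100 + ¥95,900 + ¥166,500 = ¥845,500
  Less exemption ¥101,000 → base ¥744,500
  ¥744,500 × 11% = ¥81,895

¥157,296 > ¥81,895, so the regular tax governs.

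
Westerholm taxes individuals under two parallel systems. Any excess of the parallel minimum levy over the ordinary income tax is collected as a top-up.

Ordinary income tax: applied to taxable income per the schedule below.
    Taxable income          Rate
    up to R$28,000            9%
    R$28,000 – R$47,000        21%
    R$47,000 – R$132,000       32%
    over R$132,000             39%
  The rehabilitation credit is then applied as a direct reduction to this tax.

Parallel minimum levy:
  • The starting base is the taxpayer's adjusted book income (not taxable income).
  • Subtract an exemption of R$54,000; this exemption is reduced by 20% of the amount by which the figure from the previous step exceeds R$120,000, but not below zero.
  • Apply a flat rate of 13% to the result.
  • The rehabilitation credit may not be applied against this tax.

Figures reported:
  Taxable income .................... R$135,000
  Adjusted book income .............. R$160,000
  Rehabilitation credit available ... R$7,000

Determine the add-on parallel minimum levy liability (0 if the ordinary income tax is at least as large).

R$0

Ordinary income tax:
  R$28,000 × 9% = R$2,520
  R$19,000 × 21% = R$3,990
  R$85,000 × 32% = R$27,200
  R$3,000 × 39% = R$1,170
  → R$34,880
  Less rehabilitation credit R$7,000 → R$27,880

Parallel minimum levy:
  Base (adjusted book income): R$160,000
  Exemption: R$54,000 − 20% × (R$160,000 − R$120,000) = R$54,000 − R$8,000 = R$46,000
  Base: R$160,000 − R$46,000 = R$114,000
  R$114,000 × 13% = R$14,820

R$14,820 ≤ R$27,880, so no add-on is due.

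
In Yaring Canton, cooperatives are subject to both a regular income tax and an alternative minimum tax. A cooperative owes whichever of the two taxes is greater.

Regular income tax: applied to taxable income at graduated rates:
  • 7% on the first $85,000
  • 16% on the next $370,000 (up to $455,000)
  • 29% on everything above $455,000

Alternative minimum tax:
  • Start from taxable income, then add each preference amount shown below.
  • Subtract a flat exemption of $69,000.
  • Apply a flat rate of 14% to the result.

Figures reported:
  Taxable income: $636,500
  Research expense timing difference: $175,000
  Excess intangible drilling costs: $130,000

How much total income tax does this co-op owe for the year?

$122,150

Regular income tax:
  $85,000 × 7% = $5,950
  $370,000 × 16% = $59,200
  $181,500 × 29% = $52,635
  → $117,785

Alternative minimum tax:
  Adjusted income: $636,500 + $175,000 + $130,000 = $941,500
  Less exemption $69,000 → base $872,500
  $872,500 × 14% = $122,150

$122,150 > $117,785, so the alternative minimum tax is the binding amount.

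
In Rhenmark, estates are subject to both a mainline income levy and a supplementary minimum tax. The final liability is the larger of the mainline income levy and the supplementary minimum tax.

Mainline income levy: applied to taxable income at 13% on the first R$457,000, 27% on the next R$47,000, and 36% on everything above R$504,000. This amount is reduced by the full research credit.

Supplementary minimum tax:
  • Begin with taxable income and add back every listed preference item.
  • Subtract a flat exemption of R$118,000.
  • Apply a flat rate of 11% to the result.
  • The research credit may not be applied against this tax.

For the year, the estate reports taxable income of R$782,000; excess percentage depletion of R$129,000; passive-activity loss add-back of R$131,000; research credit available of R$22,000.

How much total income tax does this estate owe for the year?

Supplementary minimum tax:
  Adjusted income: R$782,000 + R$129,000 + R$131,000 = R$1,042,000
  Less exemption R$118,000 → base R$924,000
  R$924,000 × 11% = R$101,640

Mainline income levy:
  R$457,000 × 13% = R$59,410
  R$47,000 × 27% = R$12,690
  R$278,000 × 36% = R$100,080
  → R$172,180
  Less research credit R$22,000 → R$150,180

R$150,180 > R$101,640, so the mainline income levy governs.

R$150,180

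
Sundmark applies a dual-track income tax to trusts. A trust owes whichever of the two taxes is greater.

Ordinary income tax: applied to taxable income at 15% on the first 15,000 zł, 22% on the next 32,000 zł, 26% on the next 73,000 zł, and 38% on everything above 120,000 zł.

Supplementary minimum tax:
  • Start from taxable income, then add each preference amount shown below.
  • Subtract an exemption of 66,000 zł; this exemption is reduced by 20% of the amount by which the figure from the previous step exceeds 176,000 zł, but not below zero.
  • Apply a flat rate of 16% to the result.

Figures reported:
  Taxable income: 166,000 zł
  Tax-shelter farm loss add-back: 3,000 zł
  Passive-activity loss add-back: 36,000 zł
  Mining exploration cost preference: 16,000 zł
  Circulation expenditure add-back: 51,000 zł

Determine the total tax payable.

Supplementary minimum tax:
  Adjusted income: 166,000 zł + 3,000 zł + 36,000 zł + 16,000 zł + 51,000 zł = 272,000 zł
  Exemption: 66,000 zł − 20% × (272,000 zł − 176,000 zł) = 66,000 zł − 19,200 zł = 46,800 zł
  Base: 272,000 zł − 46,800 zł = 225,200 zł
  225,200 zł × 16% = 36,032 zł

Ordinary income tax:
  15,000 zł × 15% = 2,250 zł
  32,000 zł × 22% = 7,040 zł
  73,000 zł × 26% = 18,980 zł
  46,000 zł × 38% = 17,480 zł
  → 45,750 zł

45,750 zł > 36,032 zł, so the ordinary income tax governs.

45,750 zł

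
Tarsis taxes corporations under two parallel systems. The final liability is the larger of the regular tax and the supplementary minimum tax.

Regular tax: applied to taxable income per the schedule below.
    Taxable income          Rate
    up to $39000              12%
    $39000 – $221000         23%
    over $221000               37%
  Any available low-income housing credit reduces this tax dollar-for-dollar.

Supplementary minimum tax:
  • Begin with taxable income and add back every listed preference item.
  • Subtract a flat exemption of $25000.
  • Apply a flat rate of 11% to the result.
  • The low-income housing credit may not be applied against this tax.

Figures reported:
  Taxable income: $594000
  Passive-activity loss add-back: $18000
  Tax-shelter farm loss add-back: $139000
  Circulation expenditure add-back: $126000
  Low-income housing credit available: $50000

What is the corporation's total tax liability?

$134550

Regular tax:
  $39000 × 12% = $4680
  $182000 × 23% = $41860
  $373000 × 37% = $138010
  → $184550
  Less low-income housing credit $50000 → $134550

Supplementary minimum tax:
  Adjusted income: $594000 + $18000 + $139000 + $126000 = $877000
  Less exemption $25000 → base $852000
  $852000 × 11% = $93720

$134550 > $93720, so the regular tax governs.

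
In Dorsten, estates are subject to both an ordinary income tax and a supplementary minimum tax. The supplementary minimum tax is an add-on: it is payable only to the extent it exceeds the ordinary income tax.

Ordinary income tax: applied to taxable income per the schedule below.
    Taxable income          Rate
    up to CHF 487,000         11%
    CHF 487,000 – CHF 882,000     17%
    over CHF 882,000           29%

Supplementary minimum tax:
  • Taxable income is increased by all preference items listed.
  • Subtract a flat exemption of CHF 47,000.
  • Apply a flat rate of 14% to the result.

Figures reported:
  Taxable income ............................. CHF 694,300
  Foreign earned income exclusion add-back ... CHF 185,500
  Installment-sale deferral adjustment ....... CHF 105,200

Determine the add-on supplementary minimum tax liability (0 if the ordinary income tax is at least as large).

CHF 42,509

Supplementary minimum tax:
  Adjusted income: CHF 694,300 + CHF 185,500 + CHF 105,200 = CHF 985,000
  Less exemption CHF 47,000 → base CHF 938,000
  CHF 938,000 × 14% = CHF 131,320

Ordinary income tax:
  CHF 487,000 × 11% = CHF 53,570
  CHF 207,300 × 17% = CHF 35,241
  → CHF 88,811

Excess of supplementary minimum tax over ordinary income tax: CHF 131,320 − CHF 88,811 = CHF 42,509.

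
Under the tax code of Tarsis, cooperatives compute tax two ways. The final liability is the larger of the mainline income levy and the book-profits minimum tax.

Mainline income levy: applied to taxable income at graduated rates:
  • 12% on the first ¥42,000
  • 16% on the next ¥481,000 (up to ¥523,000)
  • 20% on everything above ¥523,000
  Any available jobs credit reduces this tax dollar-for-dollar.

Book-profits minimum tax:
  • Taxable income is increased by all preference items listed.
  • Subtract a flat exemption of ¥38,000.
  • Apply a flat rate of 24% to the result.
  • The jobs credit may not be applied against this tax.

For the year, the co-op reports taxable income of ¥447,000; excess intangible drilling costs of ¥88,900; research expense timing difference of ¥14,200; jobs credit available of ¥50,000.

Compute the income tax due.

¥122,904

Mainline income levy:
  ¥42,000 × 12% = ¥5,040
  ¥405,000 × 16% = ¥64,800
  → ¥69,840
  Less jobs credit ¥50,000 → ¥19,840

Book-profits minimum tax:
  Adjusted income: ¥447,000 + ¥88,900 + ¥14,200 = ¥550,100
  Less exemption ¥38,000 → base ¥512,100
  ¥512,100 × 24% = ¥122,904

¥122,904 > ¥19,840, so the book-profits minimum tax is the binding amount.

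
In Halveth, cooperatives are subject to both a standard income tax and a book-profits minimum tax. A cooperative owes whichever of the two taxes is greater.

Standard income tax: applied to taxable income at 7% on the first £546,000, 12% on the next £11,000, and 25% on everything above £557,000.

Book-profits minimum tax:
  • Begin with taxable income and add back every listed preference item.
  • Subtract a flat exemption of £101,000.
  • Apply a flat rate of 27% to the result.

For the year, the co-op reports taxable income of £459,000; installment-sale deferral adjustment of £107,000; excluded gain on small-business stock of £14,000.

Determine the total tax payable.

£129,330

Standard income tax:
  £459,000 × 7% = £32,130

Book-profits minimum tax:
  Adjusted income: £459,000 + £107,000 + £14,000 = £580,000
  Less exemption £101,000 → base £479,000
  £479,000 × 27% = £129,330

£129,330 > £32,130, so the book-profits minimum tax is the binding amount.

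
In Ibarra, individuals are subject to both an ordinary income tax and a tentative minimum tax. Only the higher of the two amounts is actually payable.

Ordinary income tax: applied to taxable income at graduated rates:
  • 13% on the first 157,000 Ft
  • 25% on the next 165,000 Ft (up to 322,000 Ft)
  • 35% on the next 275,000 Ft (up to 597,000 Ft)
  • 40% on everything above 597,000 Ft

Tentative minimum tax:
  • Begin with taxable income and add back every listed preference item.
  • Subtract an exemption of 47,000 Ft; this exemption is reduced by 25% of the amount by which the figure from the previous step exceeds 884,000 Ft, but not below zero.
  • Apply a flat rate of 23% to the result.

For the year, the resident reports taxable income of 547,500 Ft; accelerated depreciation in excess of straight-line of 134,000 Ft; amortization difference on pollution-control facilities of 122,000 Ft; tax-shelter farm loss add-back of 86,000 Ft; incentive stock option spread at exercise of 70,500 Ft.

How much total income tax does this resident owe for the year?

214,360 Ft

Tentative minimum tax:
  Adjusted income: 547,500 Ft + 134,000 Ft + 122,000 Ft + 86,000 Ft + 70,500 Ft = 960,000 Ft
  Exemption: 47,000 Ft − 25% × (960,000 Ft − 884,000 Ft) = 47,000 Ft − 19,000 Ft = 28,000 Ft
  Base: 960,000 Ft − 28,000 Ft = 932,000 Ft
  932,000 Ft × 23% = 214,360 Ft

Ordinary income tax:
  157,000 Ft × 13% = 20,410 Ft
  165,000 Ft × 25% = 41,250 Ft
  225,500 Ft × 35% = 78,925 Ft
  → 140,585 Ft

214,360 Ft > 140,585 Ft, so the tentative minimum tax is the binding amount.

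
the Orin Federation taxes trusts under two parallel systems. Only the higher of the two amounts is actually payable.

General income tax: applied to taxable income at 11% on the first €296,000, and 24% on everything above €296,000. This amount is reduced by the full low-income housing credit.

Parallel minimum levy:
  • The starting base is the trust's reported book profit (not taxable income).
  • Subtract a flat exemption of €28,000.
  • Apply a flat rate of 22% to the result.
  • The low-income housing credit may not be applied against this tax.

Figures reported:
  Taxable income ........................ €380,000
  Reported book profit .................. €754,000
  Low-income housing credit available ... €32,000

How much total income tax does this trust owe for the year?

€159,720

Parallel minimum levy:
  Base (reported book profit): €754,000
  Less exemption €28,000 → base €726,000
  €726,000 × 22% = €159,720

General income tax:
  €296,000 × 11% = €32,560
  €84,000 × 24% = €20,160
  → €52,720
  Less low-income housing credit €32,000 → €20,720

€159,720 > €20,720, so the parallel minimum levy is the binding amount.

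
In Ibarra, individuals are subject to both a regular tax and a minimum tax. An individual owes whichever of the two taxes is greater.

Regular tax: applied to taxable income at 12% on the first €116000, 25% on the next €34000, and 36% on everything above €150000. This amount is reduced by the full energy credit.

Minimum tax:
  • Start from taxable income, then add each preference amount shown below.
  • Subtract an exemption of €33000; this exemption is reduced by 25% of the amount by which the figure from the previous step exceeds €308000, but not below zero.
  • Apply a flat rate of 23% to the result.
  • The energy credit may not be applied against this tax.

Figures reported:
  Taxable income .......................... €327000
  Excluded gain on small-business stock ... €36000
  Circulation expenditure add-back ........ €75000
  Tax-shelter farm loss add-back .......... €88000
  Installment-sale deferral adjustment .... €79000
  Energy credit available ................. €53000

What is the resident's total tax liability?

Minimum tax:
  Adjusted income: €327000 + €36000 + €75000 + €88000 + €79000 = €605000
  Exemption: 25% × (€605000 − €308000) = €74250 ≥ €33000, so the exemption is fully phased out
  Base: €605000 − €0 = €605000
  €605000 × 23% = €139150

Regular tax:
  €116000 × 12% = €13920
  €34000 × 25% = €8500
  €177000 × 36% = €63720
  → €86140
  Less energy credit €53000 → €33140

€139150 > €33140, so the minimum tax is the binding amount.

€139150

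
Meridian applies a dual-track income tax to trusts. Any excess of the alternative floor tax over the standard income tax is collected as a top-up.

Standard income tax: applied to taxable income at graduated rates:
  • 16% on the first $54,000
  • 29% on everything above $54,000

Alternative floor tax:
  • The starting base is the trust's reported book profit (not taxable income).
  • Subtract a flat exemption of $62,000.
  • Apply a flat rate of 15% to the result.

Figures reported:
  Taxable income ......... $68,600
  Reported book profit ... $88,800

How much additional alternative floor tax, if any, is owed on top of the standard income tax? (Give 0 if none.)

$0

Standard income tax:
  $54,000 × 16% = $8,640
  $14,600 × 29% = $4,234
  → $12,874

Alternative floor tax:
  Base (reported book profit): $88,800
  Less exemption $62,000 → base $26,800
  $26,800 × 15% = $4,020

$4,020 ≤ $12,874, so no add-on is due.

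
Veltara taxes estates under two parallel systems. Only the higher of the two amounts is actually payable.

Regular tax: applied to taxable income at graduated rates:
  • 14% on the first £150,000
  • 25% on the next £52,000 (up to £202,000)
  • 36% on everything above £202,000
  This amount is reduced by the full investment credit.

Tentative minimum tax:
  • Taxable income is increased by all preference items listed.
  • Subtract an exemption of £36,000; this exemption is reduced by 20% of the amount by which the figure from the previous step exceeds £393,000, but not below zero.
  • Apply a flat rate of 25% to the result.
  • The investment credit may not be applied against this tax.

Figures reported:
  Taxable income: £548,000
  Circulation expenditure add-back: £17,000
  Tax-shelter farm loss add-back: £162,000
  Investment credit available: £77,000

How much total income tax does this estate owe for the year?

£181,750

Tentative minimum tax:
  Adjusted income: £548,000 + £17,000 + £162,000 = £727,000
  Exemption: 20% × (£727,000 − £393,000) = £66,800 ≥ £36,000, so the exemption is fully phased out
  Base: £727,000 − £0 = £727,000
  £727,000 × 25% = £181,750

Regular tax:
  £150,000 × 14% = £21,000
  £52,000 × 25% = £13,000
  £346,000 × 36% = £124,560
  → £158,560
  Less investment credit £77,000 → £81,560

£181,750 > £81,560, so the tentative minimum tax is the binding amount.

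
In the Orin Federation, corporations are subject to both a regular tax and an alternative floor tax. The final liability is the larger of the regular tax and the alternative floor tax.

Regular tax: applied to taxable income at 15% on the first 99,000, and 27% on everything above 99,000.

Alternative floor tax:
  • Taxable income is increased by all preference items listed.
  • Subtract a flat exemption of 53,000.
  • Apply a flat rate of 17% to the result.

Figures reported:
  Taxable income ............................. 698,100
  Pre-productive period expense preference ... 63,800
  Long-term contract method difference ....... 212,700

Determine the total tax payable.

Regular tax:
  99,000 × 15% = 14,850
  599,100 × 27% = 161,757
  → 176,607

Alternative floor tax:
  Adjusted income: 698,100 + 63,800 + 212,700 = 974,600
  Less exemption 53,000 → base 921,600
  921,600 × 17% = 156,672

176,607 > 156,672, so the regular tax governs.

176,607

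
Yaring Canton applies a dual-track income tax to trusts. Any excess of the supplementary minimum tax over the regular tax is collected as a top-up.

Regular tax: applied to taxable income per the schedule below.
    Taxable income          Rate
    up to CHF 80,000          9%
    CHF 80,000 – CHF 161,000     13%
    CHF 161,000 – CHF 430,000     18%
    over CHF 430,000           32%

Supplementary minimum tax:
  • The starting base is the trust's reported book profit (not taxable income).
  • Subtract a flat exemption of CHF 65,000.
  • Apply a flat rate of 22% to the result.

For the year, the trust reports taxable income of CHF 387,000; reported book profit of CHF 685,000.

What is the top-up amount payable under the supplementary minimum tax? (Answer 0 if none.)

Supplementary minimum tax:
  Base (reported book profit): CHF 685,000
  Less exemption CHF 65,000 → base CHF 620,000
  CHF 620,000 × 22% = CHF 136,400

Regular tax:
  CHF 80,000 × 9% = CHF 7,200
  CHF 81,000 × 13% = CHF 10,530
  CHF 226,000 × 18% = CHF 40,680
  → CHF 58,410

Excess of supplementary minimum tax over regular tax: CHF 136,400 − CHF 58,410 = CHF 77,990.

CHF 77,990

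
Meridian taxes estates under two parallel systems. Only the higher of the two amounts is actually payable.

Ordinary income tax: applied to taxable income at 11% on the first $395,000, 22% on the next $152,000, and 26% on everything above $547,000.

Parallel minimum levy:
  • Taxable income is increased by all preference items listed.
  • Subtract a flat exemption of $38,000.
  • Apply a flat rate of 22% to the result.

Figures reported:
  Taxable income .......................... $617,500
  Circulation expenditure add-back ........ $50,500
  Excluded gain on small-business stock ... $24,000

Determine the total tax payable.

Ordinary income tax:
  $395,000 × 11% = $43,450
  $152,000 × 22% = $33,440
  $70,500 × 26% = $18,330
  → $95,220

Parallel minimum levy:
  Adjusted income: $617,500 + $50,500 + $24,000 = $692,000
  Less exemption $38,000 → base $654,000
  $654,000 × 22% = $143,880

$143,880 > $95,220, so the parallel minimum levy is the binding amount.

$143,880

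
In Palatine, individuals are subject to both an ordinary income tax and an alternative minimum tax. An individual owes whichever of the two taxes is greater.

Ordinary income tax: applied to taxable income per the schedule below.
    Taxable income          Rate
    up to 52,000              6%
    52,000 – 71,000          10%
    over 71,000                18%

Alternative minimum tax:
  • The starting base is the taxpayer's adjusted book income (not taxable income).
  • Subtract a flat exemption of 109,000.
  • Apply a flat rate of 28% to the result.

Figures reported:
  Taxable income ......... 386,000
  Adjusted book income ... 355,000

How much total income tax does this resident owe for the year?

68,880

Alternative minimum tax:
  Base (adjusted book income): 355,000
  Less exemption 109,000 → base 246,000
  246,000 × 28% = 68,880

Ordinary income tax:
  52,000 × 6% = 3,120
  19,000 × 10% = 1,900
  315,000 × 18% = 56,700
  → 61,720

68,880 > 61,720, so the alternative minimum tax is the binding amount.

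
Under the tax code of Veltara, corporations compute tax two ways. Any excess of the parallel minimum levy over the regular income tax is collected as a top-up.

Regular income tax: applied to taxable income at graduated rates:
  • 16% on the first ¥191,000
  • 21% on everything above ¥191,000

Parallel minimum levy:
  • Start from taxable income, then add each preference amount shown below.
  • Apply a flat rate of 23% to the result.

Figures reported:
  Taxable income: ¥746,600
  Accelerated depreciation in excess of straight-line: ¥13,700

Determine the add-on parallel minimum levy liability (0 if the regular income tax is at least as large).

¥27,633

Parallel minimum levy:
  Adjusted income: ¥746,600 + ¥13,700 = ¥760,300
  ¥760,300 × 23% = ¥174,869

Regular income tax:
  ¥191,000 × 16% = ¥30,560
  ¥555,600 × 21% = ¥116,676
  → ¥147,236

Excess of parallel minimum levy over regular income tax: ¥174,869 − ¥147,236 = ¥27,633.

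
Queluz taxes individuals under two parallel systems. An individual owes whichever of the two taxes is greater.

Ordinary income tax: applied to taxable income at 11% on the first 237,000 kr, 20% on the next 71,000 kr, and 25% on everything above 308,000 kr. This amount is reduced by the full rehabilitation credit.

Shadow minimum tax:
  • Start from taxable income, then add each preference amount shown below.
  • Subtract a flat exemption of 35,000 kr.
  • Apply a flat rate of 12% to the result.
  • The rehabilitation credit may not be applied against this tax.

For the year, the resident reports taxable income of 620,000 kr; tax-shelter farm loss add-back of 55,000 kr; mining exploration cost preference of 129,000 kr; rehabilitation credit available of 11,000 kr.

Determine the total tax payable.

Shadow minimum tax:
  Adjusted income: 620,000 kr + 55,000 kr + 129,000 kr = 804,000 kr
  Less exemption 35,000 kr → base 769,000 kr
  769,000 kr × 12% = 92,280 kr

Ordinary income tax:
  237,000 kr × 11% = 26,070 kr
  71,000 kr × 20% = 14,200 kr
  312,000 kr × 25% = 78,000 kr
  → 118,270 kr
  Less rehabilitation credit 11,000 kr → 107,270 kr

107,270 kr > 92,280 kr, so the ordinary income tax governs.

107,270 kr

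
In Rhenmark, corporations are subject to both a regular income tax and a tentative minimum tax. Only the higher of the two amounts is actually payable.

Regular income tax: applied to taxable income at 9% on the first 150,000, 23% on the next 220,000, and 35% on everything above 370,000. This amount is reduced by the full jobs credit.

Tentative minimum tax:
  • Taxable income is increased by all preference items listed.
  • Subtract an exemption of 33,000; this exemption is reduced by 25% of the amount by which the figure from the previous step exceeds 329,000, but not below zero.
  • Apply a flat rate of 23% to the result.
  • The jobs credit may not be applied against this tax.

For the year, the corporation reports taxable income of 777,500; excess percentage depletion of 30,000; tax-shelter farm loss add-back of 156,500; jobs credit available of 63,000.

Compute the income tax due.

221,720

Regular income tax:
  150,000 × 9% = 13,500
  220,000 × 23% = 50,600
  407,500 × 35% = 142,625
  → 206,725
  Less jobs credit 63,000 → 143,725

Tentative minimum tax:
  Adjusted income: 777,500 + 30,000 + 156,500 = 964,000
  Exemption: 25% × (964,000 − 329,000) = 158,750 ≥ 33,000, so the exemption is fully phased out
  Base: 964,000 − 0 = 964,000
  964,000 × 23% = 221,720

221,720 > 143,725, so the tentative minimum tax is the binding amount.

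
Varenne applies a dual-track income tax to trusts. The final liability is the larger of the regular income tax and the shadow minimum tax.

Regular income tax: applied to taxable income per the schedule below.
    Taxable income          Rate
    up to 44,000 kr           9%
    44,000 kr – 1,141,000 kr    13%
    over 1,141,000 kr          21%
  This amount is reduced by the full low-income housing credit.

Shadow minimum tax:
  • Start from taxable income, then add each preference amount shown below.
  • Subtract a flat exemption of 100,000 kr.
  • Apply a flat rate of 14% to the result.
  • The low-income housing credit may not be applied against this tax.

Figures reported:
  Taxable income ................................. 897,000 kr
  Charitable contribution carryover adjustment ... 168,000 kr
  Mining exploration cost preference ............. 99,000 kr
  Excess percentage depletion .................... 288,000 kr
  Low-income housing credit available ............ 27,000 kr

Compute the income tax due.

189,280 kr

Shadow minimum tax:
  Adjusted income: 897,000 kr + 168,000 kr + 99,000 kr + 288,000 kr = 1,452,000 kr
  Less exemption 100,000 kr → base 1,352,000 kr
  1,352,000 kr × 14% = 189,280 kr

Regular income tax:
  44,000 kr × 9% = 3,960 kr
  853,000 kr × 13% = 110,890 kr
  → 114,850 kr
  Less low-income housing credit 27,000 kr → 87,850 kr

189,280 kr > 87,850 kr, so the shadow minimum tax is the binding amount.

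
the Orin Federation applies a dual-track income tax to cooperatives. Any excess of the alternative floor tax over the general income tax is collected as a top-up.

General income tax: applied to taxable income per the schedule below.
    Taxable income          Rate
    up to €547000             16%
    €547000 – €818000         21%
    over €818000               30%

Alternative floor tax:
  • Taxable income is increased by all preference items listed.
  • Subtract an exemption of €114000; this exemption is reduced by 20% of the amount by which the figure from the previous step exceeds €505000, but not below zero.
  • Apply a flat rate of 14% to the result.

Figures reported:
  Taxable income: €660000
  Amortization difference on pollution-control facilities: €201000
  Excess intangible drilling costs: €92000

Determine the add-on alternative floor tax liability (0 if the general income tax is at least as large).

€18754

Alternative floor tax:
  Adjusted income: €660000 + €201000 + €92000 = €953000
  Exemption: €114000 − 20% × (€953000 − €505000) = €114000 − €89600 = €24400
  Base: €953000 − €24400 = €928600
  €928600 × 14% = €130004

General income tax:
  €547000 × 16% = €87520
  €113000 × 21% = €23730
  → €111250

Excess of alternative floor tax over general income tax: €130004 − €111250 = €18754.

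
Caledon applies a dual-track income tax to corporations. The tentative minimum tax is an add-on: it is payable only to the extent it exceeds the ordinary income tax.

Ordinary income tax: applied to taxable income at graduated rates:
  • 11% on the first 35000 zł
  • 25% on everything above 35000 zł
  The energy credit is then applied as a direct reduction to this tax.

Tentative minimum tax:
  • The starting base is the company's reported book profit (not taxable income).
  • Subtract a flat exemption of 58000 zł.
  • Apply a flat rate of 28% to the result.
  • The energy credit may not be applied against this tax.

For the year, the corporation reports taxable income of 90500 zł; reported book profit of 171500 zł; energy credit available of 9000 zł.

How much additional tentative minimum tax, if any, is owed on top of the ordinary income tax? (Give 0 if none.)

23055 zł

Ordinary income tax:
  35000 zł × 11% = 3850 zł
  55500 zł × 25% = 13875 zł
  → 17725 zł
  Less energy credit 9000 zł → 8725 zł

Tentative minimum tax:
  Base (reported book profit): 171500 zł
  Less exemption 58000 zł → base 113500 zł
  113500 zł × 28% = 31780 zł

Excess of tentative minimum tax over ordinary income tax: 31780 zł − 8725 zł = 23055 zł.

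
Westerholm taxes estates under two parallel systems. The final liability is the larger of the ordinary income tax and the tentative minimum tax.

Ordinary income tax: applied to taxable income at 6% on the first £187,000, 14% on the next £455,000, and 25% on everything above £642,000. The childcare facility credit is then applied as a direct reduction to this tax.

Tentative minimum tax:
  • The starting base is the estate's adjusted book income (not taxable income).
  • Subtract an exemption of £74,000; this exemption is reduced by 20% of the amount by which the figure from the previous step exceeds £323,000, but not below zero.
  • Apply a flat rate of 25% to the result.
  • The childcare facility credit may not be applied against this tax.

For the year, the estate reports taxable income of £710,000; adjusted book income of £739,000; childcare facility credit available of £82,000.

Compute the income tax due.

Tentative minimum tax:
  Base (adjusted book income): £739,000
  Exemption: 20% × (£739,000 − £323,000) = £83,200 ≥ £74,000, so the exemption is fully phased out
  Base: £739,000 − £0 = £739,000
  £739,000 × 25% = £184,750

Ordinary income tax:
  £187,000 × 6% = £11,220
  £455,000 × 14% = £63,700
  £68,000 × 25% = £17,000
  → £91,920
  Less childcare facility credit £82,000 → £9,920

£184,750 > £9,920, so the tentative minimum tax is the binding amount.

£184,750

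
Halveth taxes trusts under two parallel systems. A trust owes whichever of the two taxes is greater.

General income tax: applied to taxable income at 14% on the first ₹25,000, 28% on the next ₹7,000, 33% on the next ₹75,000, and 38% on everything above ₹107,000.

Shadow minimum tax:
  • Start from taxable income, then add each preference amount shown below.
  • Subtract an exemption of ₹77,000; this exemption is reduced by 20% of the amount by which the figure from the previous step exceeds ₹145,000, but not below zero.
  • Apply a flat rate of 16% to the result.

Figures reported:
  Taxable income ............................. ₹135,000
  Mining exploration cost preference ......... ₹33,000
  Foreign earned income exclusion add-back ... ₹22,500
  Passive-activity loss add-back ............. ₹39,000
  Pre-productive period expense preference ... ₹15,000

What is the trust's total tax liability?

₹40,850

General income tax:
  ₹25,000 × 14% = ₹3,500
  ₹7,000 × 28% = ₹1,960
  ₹75,000 × 33% = ₹24,750
  ₹28,000 × 38% = ₹10,640
  → ₹40,850

Shadow minimum tax:
  Adjusted income: ₹135,000 + ₹33,000 + ₹22,500 + ₹39,000 + ₹15,000 = ₹244,500
  Exemption: ₹77,000 − 20% × (₹244,500 − ₹145,000) = ₹77,000 − ₹19,900 = ₹57,100
  Base: ₹244,500 − ₹57,100 = ₹187,400
  ₹187,400 × 16% = ₹29,984

₹40,850 > ₹29,984, so the general income tax governs.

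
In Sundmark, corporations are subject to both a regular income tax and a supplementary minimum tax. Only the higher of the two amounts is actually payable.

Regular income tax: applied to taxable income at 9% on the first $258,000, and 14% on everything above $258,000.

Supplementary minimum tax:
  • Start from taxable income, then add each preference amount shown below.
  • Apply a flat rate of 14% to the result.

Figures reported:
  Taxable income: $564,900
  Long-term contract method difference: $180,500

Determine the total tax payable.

Regular income tax:
  $258,000 × 9% = $23,220
  $306,900 × 14% = $42,966
  → $66,186

Supplementary minimum tax:
  Adjusted income: $564,900 + $180,500 = $745,400
  $745,400 × 14% = $104,356

$104,356 > $66,186, so the supplementary minimum tax is the binding amount.

$104,356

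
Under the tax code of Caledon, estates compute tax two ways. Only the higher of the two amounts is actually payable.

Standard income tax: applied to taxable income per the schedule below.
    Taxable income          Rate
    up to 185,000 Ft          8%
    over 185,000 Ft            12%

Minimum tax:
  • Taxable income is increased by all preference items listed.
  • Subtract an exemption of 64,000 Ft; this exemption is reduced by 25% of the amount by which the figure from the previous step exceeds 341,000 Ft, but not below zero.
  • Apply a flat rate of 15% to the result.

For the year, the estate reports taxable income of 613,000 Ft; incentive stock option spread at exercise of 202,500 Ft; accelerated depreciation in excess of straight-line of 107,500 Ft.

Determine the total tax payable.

Standard income tax:
  185,000 Ft × 8% = 14,800 Ft
  428,000 Ft × 12% = 51,360 Ft
  → 66,160 Ft

Minimum tax:
  Adjusted income: 613,000 Ft + 202,500 Ft + 107,500 Ft = 923,000 Ft
  Exemption: 25% × (923,000 Ft − 341,000 Ft) = 145,500 Ft ≥ 64,000 Ft, so the exemption is fully phased out
  Base: 923,000 Ft − 0 Ft = 923,000 Ft
  923,000 Ft × 15% = 138,450 Ft

138,450 Ft > 66,160 Ft, so the minimum tax is the binding amount.

138,450 Ft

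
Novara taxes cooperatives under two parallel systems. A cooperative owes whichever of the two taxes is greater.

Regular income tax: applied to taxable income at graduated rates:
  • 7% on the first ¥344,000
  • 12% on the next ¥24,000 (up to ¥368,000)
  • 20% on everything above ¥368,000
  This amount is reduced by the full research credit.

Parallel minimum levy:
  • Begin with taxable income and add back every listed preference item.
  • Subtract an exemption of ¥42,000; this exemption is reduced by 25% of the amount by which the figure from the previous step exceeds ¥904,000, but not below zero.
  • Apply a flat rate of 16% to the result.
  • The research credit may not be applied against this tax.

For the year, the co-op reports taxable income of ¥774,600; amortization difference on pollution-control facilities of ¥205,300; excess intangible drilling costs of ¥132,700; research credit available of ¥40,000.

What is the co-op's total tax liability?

Parallel minimum levy:
  Adjusted income: ¥774,600 + ¥205,300 + ¥132,700 = ¥1,112,600
  Exemption: 25% × (¥1,112,600 − ¥904,000) = ¥52,150 ≥ ¥42,000, so the exemption is fully phased out
  Base: ¥1,112,600 − ¥0 = ¥1,112,600
  ¥1,112,600 × 16% = ¥178,016

Regular income tax:
  ¥344,000 × 7% = ¥24,080
  ¥24,000 × 12% = ¥2,880
  ¥406,600 × 20% = ¥81,320
  → ¥108,280
  Less research credit ¥40,000 → ¥68,280

¥178,016 > ¥68,280, so the parallel minimum levy is the binding amount.

¥178,016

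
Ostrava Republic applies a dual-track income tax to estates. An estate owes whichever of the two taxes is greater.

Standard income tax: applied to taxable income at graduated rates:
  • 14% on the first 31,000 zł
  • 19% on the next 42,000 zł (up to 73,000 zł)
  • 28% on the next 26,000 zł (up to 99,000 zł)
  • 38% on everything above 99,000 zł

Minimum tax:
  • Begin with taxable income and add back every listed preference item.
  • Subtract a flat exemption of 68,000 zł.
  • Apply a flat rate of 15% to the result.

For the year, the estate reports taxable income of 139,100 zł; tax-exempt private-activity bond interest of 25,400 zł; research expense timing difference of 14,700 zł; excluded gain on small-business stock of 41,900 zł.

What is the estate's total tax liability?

Minimum tax:
  Adjusted income: 139,100 zł + 25,400 zł + 14,700 zł + 41,900 zł = 221,100 zł
  Less exemption 68,000 zł → base 153,100 zł
  153,100 zł × 15% = 22,965 zł

Standard income tax:
  31,000 zł × 14% = 4,340 zł
  42,000 zł × 19% = 7,980 zł
  26,000 zł × 28% = 7,280 zł
  40,100 zł × 38% = 15,238 zł
  → 34,838 zł

34,838 zł > 22,965 zł, so the standard income tax governs.

34,838 zł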